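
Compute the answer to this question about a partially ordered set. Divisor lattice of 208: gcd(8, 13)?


Meet=gcd.
gcd(8,13)=1


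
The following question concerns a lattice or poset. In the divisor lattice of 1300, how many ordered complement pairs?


Complement pair (a,b): a meet b = bottom, a join b = top.
Here: gcd(a,b)=1 and lcm(a,b)=1300, i.e. a*b=1300 with a,b coprime.
Pairs found: (1,1300), (4,325), (13,100), (25,52), ... (4 more)
Total ordered pairs: 8


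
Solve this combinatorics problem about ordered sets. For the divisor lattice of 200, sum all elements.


sigma(n) = sum of divisors.
Divisors of 200: [1, 2, 4, 5, 8, 10, 20, 25, 40, 50, 100, 200]
Sum = 465


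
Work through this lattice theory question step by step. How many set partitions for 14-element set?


B(n) = number of set partitions of an n-element set.
B(n) satisfies the recurrence: B(n+1) = sum_k C(n,k)*B(k).
B(14) = 190899322


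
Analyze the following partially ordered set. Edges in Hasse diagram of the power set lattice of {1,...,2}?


A cover relation a -< b holds when a < b with no c strictly between.
Cover relations:
  {} -< {1}
  {} -< {2}
  {1} -< {1,2}
  {2} -< {1,2}
Total: 4


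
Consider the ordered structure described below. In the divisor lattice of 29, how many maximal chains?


A maximal chain goes from the minimum element to a maximal element via cover relations.
Counting all min-to-max paths in the cover graph.
Total maximal chains: 1


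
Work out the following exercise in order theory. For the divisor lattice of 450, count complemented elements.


An element a is complemented if some b has a meet b = bottom, a join b = top.
a is complemented iff gcd(a, n/a)=1, i.e. a is a unitary divisor of 450.
Complemented elements: 1, 2, 9, 18, 25, 50, ... (2 more)
Count: 8


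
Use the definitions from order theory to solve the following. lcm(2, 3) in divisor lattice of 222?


Join=lcm.
gcd(2,3)=1
lcm=6


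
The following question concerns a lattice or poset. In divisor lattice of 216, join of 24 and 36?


In a divisor lattice, join = lcm (least common multiple).
gcd(24,36) = 12
lcm(24,36) = 24*36/gcd = 864/12 = 72


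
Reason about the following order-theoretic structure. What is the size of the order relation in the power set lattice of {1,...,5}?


The order relation is {(a,b) : a <= b}, reflexive so it includes (a,a).
Examples: ({},{}), ({},{1,2}), ({},{1,2,3}), ({},{1,2,3,4}), ({},{1,2,3,4,5}), ...
Total ordered pairs: 243


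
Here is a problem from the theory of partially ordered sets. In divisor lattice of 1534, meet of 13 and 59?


In a divisor lattice, meet = gcd (greatest common divisor).
By Euclidean algorithm or factoring: gcd(13,59) = 1


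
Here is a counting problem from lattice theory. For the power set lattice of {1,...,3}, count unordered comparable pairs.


A comparable pair {a,b} has a < b or b < a in the order.
Count unordered pairs where one element is strictly below the other.
Examples: {{},{1}}, {{},{2}}, {{},{3}}, {{},{1,2}}, ...
Total comparable pairs: 19


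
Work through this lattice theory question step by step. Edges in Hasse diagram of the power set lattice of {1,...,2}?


A cover relation a -< b holds when a < b with no c strictly between.
Cover relations:
  {} -< {1}
  {} -< {2}
  {1} -< {1,2}
  {2} -< {1,2}
Total: 4


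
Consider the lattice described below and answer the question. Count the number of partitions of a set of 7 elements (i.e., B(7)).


B(n) = number of set partitions of an n-element set.
B(n) satisfies the recurrence: B(n+1) = sum_k C(n,k)*B(k).
B(7) = 877


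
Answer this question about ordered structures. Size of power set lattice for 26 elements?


Power set = 2^n.
2^26 = 67108864


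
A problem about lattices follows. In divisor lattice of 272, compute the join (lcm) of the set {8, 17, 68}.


In a divisor lattice, join = lcm (least common multiple).
Compute lcm iteratively: start with first element, then lcm(current, next).
Elements: [8, 17, 68]
lcm(8,17) = 136
lcm(136,68) = 136
Final lcm = 136


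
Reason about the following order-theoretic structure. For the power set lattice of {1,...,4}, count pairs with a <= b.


The order relation is {(a,b) : a <= b}, reflexive so it includes (a,a).
Examples: ({},{}), ({},{1,2}), ({},{1,2,3}), ({},{1,2,3,4}), ({},{1,2,4}), ...
Total ordered pairs: 81


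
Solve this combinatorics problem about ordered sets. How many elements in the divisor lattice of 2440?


Divisors of 2440: [1, 2, 4, 5, 8, 10, 20, 40, 61, 122, 244, 305, 488, 610, 1220, 2440]
Count: 16


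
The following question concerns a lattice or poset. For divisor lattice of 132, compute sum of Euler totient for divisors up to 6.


Divisors of 132 up to 6: [1, 2, 3, 4, 6]
phi values: [1, 1, 2, 2, 2]
Sum = 8


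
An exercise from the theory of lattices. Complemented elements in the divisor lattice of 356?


An element a is complemented if some b has a meet b = bottom, a join b = top.
a is complemented iff gcd(a, n/a)=1, i.e. a is a unitary divisor of 356.
Complemented elements: 1, 4, 89, 356
Count: 4


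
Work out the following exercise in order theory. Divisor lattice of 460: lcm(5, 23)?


Join=lcm.
gcd(5,23)=1
lcm=115


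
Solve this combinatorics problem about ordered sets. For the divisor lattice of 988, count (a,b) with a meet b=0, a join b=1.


Complement pair (a,b): a meet b = bottom, a join b = top.
Here: gcd(a,b)=1 and lcm(a,b)=988, i.e. a*b=988 with a,b coprime.
Pairs found: (1,988), (4,247), (13,76), (19,52), ... (4 more)
Total ordered pairs: 8


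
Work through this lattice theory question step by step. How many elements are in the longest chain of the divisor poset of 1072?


A chain is a totally ordered subset; we count the number of elements in a maximum chain.
Compute, for each element x, the size of the longest chain ending at x:
  1: 1
  2: 2
  67: 2
  4: 3
  8: 4
  134: 3
  ...
A maximum chain: 1 < 2 < 4 < 8 < 16 < 1072
Number of elements in the longest chain: 6


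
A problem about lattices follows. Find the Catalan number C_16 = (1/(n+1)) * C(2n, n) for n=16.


C(n) = C(2n, n) / (n+1).
C(32, 16) = 601080390
C(16) = 601080390 / 17 = 35357670


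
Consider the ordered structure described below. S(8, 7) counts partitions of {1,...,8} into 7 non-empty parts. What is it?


S(n,k) = k*S(n-1,k) + S(n-1,k-1).
S(7,7) = 1, S(7,6) = 21
S(8,7) = 7*1 + 21 = 7 + 21
S(8,7) = 28


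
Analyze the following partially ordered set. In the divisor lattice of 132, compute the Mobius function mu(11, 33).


In a divisor lattice, mu(a,b) = mu(b/a) where mu is the classical Mobius function.
b/a = 33/11 = 3
Prime factorization of 3: primes [3]
3 is squarefree with 1 prime factor(s), so mu(3) = (-1)^1 = -1


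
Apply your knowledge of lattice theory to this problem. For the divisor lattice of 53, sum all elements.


sigma(n) = sum of divisors.
Divisors of 53: [1, 53]
Sum = 54


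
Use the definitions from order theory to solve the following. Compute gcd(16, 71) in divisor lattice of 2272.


In a divisor lattice, meet = gcd (greatest common divisor).
By Euclidean algorithm or factoring: gcd(16,71) = 1


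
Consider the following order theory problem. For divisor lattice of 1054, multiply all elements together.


Divisors of 1054: [1, 2, 17, 31, 34, 62, 527, 1054]
Product = n^(d(n)/2) = 1054^(8/2)
Product = 1234134359056


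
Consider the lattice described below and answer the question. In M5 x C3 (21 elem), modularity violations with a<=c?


Modular law: if a <= c then a v (b ^ c) = (a v b) ^ c.
Check all triples (a,b,c) with a <= c among 21 elements.
This lattice is modular (diamonds M_m and their chain-products are modular).
Total violating triples: 0


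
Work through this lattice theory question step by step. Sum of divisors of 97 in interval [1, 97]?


Interval [1,97] in divisors of 97: [1, 97]
Sum = 98


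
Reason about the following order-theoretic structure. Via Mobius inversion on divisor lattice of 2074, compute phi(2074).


phi(n) = n * prod_{p|n} (1 - 1/p).
Prime divisors of 2074: [2, 17, 61]
phi(2074) = 2074 * (1 - 1/2) * (1 - 1/17) * (1 - 1/61)
phi(2074) = 960


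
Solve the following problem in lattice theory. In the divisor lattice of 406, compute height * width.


Height = length of longest chain minus 1; width = size of largest antichain.
A maximum chain: 1 | 29 | 203 | 406  (height 3).
A maximum antichain: {2, 7, 29}  (width 3).
Product = 3 * 3 = 9


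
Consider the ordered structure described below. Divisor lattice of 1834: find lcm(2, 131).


In a divisor lattice, join = lcm (least common multiple).
gcd(2,131) = 1
lcm(2,131) = 2*131/gcd = 262/1 = 262


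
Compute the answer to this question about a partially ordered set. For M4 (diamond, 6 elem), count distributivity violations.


Distributive law: a ^ (b v c) = (a ^ b) v (a ^ c).
Check all 6^3 = 216 ordered triples (a,b,c).
  e.g. a=a1, b=a2, c=a3: lhs=a1 != rhs=0
  e.g. a=a1, b=a2, c=a4: lhs=a1 != rhs=0
Total violating triples: 24


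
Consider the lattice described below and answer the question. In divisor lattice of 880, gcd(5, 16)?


Meet=gcd.
gcd(5,16)=1


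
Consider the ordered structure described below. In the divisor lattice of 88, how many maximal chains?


A maximal chain goes from the minimum element to a maximal element via cover relations.
Counting all min-to-max paths in the cover graph.
Total maximal chains: 4


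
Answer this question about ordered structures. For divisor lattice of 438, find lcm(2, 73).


In a divisor lattice, join = lcm (least common multiple).
Compute lcm iteratively: start with first element, then lcm(current, next).
Elements: [2, 73]
lcm(2,73) = 146
Final lcm = 146


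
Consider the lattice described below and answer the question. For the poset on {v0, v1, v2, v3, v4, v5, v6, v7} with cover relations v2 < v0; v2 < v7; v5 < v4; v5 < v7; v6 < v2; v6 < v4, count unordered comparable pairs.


A comparable pair {a,b} has a < b or b < a in the order.
Count unordered pairs where one element is strictly below the other.
Examples: {v0,v2}, {v0,v6}, {v2,v6}, {v2,v7}, ...
Total comparable pairs: 8


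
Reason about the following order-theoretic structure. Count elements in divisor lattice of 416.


Divisors of 416: [1, 2, 4, 8, 13, 16, 26, 32, 52, 104, 208, 416]
Count: 12


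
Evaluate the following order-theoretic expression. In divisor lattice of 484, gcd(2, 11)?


Meet=gcd.
gcd(2,11)=1


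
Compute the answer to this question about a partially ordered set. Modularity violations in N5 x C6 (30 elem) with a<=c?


Modular law: if a <= c then a v (b ^ c) = (a v b) ^ c.
Check all triples (a,b,c) with a <= c among 30 elements.
  e.g. a=(a,0), b=(c,0), c=(b,0): lhs=(a,0) != rhs=(b,0)
  e.g. a=(a,0), b=(c,1), c=(b,0): lhs=(a,0) != rhs=(b,0)
Total violating triples: 126


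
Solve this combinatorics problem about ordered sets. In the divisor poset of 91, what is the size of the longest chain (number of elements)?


A chain is a totally ordered subset; we count the number of elements in a maximum chain.
Compute, for each element x, the size of the longest chain ending at x:
  1: 1
  7: 2
  13: 2
  91: 3
A maximum chain: 1 < 7 < 91
Number of elements in the longest chain: 3


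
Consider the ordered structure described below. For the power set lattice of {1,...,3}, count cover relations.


A cover relation a -< b holds when a < b with no c strictly between.
Cover relations:
  {} -< {1}
  {} -< {2}
  {} -< {3}
  {1} -< {1,2}
  {1} -< {1,3}
  {2} -< {1,2}
  {2} -< {2,3}
  {3} -< {1,3}
  ...4 more
Total: 12


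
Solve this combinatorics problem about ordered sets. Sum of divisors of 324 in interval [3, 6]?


Interval [3,6] in divisors of 324: [3, 6]
Sum = 9


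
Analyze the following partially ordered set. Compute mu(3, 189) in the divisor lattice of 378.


In a divisor lattice, mu(a,b) = mu(b/a) where mu is the classical Mobius function.
b/a = 189/3 = 63
Prime factorization of 63: primes [3, 7]
63 is not squarefree, so mu(63) = 0


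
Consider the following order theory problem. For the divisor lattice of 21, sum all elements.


sigma(n) = sum of divisors.
Divisors of 21: [1, 3, 7, 21]
Sum = 32


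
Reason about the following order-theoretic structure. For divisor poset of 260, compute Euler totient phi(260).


phi(n) = n * prod_{p|n} (1 - 1/p).
Prime divisors of 260: [2, 5, 13]
phi(260) = 260 * (1 - 1/2) * (1 - 1/5) * (1 - 1/13)
phi(260) = 96


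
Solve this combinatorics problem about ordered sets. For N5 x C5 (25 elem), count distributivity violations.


Distributive law: a ^ (b v c) = (a ^ b) v (a ^ c).
Check all 25^3 = 15625 ordered triples (a,b,c).
  e.g. a=(b,0), b=(a,0), c=(c,0): lhs=(b,0) != rhs=(a,0)
  e.g. a=(b,0), b=(a,0), c=(c,1): lhs=(b,0) != rhs=(a,0)
Total violating triples: 250


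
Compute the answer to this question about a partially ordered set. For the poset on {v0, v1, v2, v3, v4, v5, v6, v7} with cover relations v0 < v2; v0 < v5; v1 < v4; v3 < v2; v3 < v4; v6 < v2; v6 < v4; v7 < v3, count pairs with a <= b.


The order relation is {(a,b) : a <= b}, reflexive so it includes (a,a).
Examples: (v0,v0), (v0,v2), (v0,v5), (v1,v1), (v1,v4), ...
Total ordered pairs: 18


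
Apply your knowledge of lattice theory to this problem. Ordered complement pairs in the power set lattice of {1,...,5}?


Complement pair (a,b): a meet b = bottom, a join b = top.
Here: A intersect B = {} and A union B = {1,...,5}.
Pairs found: ({},{1,2,3,4,5}), ({1},{2,3,4,5}), ({2},{1,3,4,5}), ({3},{1,2,4,5}), ... (28 more)
Total ordered pairs: 32


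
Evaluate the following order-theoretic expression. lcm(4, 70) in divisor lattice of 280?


Join=lcm.
gcd(4,70)=2
lcm=140


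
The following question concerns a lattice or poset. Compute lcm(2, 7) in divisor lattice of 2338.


In a divisor lattice, join = lcm (least common multiple).
gcd(2,7) = 1
lcm(2,7) = 2*7/gcd = 14/1 = 14


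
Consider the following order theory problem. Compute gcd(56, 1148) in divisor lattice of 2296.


In a divisor lattice, meet = gcd (greatest common divisor).
By Euclidean algorithm or factoring: gcd(56,1148) = 28


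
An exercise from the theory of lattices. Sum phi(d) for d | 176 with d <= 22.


Divisors of 176 up to 22: [1, 2, 4, 8, 11, 16, 22]
phi values: [1, 1, 2, 4, 10, 8, 10]
Sum = 36


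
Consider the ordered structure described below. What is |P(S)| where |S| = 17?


Power set = 2^n.
2^17 = 131072


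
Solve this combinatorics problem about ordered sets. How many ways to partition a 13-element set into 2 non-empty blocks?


S(n,k) = k*S(n-1,k) + S(n-1,k-1).
S(12,2) = 2047, S(12,1) = 1
S(13,2) = 2*2047 + 1 = 4094 + 1
S(13,2) = 4095


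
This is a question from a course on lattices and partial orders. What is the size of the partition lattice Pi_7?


B(n) = number of set partitions of an n-element set.
B(n) satisfies the recurrence: B(n+1) = sum_k C(n,k)*B(k).
B(7) = 877


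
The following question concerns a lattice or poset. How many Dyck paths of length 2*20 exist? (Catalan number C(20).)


C(n) = C(2n, n) / (n+1).
C(40, 20) = 137846528820
C(20) = 137846528820 / 21 = 6564120420


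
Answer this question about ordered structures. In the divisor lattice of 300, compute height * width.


Height = length of longest chain minus 1; width = size of largest antichain.
A maximum chain: 1 | 5 | 25 | 75 | 150 | 300  (height 5).
A maximum antichain: {4, 6, 10, 15, 25}  (width 5).
Product = 5 * 5 = 25


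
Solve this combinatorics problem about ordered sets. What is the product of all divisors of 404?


Divisors of 404: [1, 2, 4, 101, 202, 404]
Product = n^(d(n)/2) = 404^(6/2)
Product = 65939264


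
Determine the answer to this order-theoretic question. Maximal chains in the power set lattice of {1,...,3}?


A maximal chain goes from the minimum element to a maximal element via cover relations.
Counting all min-to-max paths in the cover graph.
Total maximal chains: 6


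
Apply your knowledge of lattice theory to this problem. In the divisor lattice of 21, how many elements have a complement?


An element a is complemented if some b has a meet b = bottom, a join b = top.
a is complemented iff gcd(a, n/a)=1, i.e. a is a unitary divisor of 21.
Complemented elements: 1, 3, 7, 21
Count: 4


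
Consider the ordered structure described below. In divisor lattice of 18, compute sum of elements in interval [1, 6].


Interval [1,6] in divisors of 18: [1, 2, 3, 6]
Sum = 12


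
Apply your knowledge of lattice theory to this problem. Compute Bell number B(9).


B(n) = number of set partitions of an n-element set.
B(n) satisfies the recurrence: B(n+1) = sum_k C(n,k)*B(k).
B(9) = 21147


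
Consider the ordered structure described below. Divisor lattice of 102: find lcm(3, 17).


In a divisor lattice, join = lcm (least common multiple).
gcd(3,17) = 1
lcm(3,17) = 3*17/gcd = 51/1 = 51


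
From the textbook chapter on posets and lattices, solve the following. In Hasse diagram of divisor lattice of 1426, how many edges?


A cover relation a -< b holds when a < b with no c strictly between.
Cover relations:
  1 -< 2
  1 -< 23
  1 -< 31
  2 -< 46
  2 -< 62
  23 -< 46
  23 -< 713
  31 -< 62
  ...4 more
Total: 12


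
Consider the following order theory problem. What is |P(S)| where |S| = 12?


Power set = 2^n.
2^12 = 4096


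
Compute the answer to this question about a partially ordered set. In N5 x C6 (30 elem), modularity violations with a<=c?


Modular law: if a <= c then a v (b ^ c) = (a v b) ^ c.
Check all triples (a,b,c) with a <= c among 30 elements.
  e.g. a=(a,0), b=(c,0), c=(b,0): lhs=(a,0) != rhs=(b,0)
  e.g. a=(a,0), b=(c,1), c=(b,0): lhs=(a,0) != rhs=(b,0)
Total violating triples: 126


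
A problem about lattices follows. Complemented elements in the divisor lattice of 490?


An element a is complemented if some b has a meet b = bottom, a join b = top.
a is complemented iff gcd(a, n/a)=1, i.e. a is a unitary divisor of 490.
Complemented elements: 1, 2, 5, 10, 49, 98, ... (2 more)
Count: 8


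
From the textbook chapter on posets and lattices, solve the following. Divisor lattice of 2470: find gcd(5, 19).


In a divisor lattice, meet = gcd (greatest common divisor).
By Euclidean algorithm or factoring: gcd(5,19) = 1


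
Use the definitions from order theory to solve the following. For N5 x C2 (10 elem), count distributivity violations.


Distributive law: a ^ (b v c) = (a ^ b) v (a ^ c).
Check all 10^3 = 1000 ordered triples (a,b,c).
  e.g. a=(b,0), b=(a,0), c=(c,0): lhs=(b,0) != rhs=(a,0)
  e.g. a=(b,0), b=(a,0), c=(c,1): lhs=(b,0) != rhs=(a,0)
Total violating triples: 16


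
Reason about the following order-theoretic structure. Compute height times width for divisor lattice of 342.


Height = length of longest chain minus 1; width = size of largest antichain.
A maximum chain: 1 | 19 | 57 | 171 | 342  (height 4).
A maximum antichain: {6, 9, 38, 57}  (width 4).
Product = 4 * 4 = 16


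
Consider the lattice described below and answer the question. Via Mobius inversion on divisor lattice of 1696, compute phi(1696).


phi(n) = n * prod_{p|n} (1 - 1/p).
Prime divisors of 1696: [2, 53]
phi(1696) = 1696 * (1 - 1/2) * (1 - 1/53)
phi(1696) = 832


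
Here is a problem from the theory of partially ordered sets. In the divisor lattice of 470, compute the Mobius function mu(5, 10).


In a divisor lattice, mu(a,b) = mu(b/a) where mu is the classical Mobius function.
b/a = 10/5 = 2
Prime factorization of 2: primes [2]
2 is squarefree with 1 prime factor(s), so mu(2) = (-1)^1 = -1


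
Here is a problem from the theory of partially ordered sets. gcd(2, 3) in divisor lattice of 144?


Meet=gcd.
gcd(2,3)=1


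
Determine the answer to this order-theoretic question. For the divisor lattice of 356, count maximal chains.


A maximal chain goes from the minimum element to a maximal element via cover relations.
Counting all min-to-max paths in the cover graph.
Total maximal chains: 3


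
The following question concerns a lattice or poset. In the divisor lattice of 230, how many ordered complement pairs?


Complement pair (a,b): a meet b = bottom, a join b = top.
Here: gcd(a,b)=1 and lcm(a,b)=230, i.e. a*b=230 with a,b coprime.
Pairs found: (1,230), (2,115), (5,46), (10,23), ... (4 more)
Total ordered pairs: 8


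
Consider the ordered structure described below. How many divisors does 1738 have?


Divisors of 1738: [1, 2, 11, 22, 79, 158, 869, 1738]
Count: 8


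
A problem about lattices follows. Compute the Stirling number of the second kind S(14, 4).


S(n,k) = k*S(n-1,k) + S(n-1,k-1).
S(13,4) = 2532530, S(13,3) = 261625
S(14,4) = 4*2532530 + 261625 = 10130120 + 261625
S(14,4) = 10391745


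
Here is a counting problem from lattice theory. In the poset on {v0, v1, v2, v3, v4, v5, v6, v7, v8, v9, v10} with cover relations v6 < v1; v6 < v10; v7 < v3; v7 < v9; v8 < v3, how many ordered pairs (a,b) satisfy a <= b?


The order relation is {(a,b) : a <= b}, reflexive so it includes (a,a).
Examples: (v0,v0), (v1,v1), (v10,v10), (v2,v2), (v3,v3), ...
Total ordered pairs: 16


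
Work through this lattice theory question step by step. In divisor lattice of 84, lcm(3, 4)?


Join=lcm.
gcd(3,4)=1
lcm=12


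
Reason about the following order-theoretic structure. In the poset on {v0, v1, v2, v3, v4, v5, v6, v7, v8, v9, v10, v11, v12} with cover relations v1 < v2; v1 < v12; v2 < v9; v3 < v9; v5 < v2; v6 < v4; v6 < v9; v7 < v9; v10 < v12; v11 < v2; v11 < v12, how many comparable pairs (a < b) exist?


A comparable pair {a,b} has a < b or b < a in the order.
Count unordered pairs where one element is strictly below the other.
Examples: {v1,v2}, {v1,v9}, {v1,v12}, {v2,v5}, ...
Total comparable pairs: 14


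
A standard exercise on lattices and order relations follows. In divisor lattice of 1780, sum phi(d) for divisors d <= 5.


Divisors of 1780 up to 5: [1, 2, 4, 5]
phi values: [1, 1, 2, 4]
Sum = 8


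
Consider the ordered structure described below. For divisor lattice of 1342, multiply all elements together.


Divisors of 1342: [1, 2, 11, 22, 61, 122, 671, 1342]
Product = n^(d(n)/2) = 1342^(8/2)
Product = 3243471329296


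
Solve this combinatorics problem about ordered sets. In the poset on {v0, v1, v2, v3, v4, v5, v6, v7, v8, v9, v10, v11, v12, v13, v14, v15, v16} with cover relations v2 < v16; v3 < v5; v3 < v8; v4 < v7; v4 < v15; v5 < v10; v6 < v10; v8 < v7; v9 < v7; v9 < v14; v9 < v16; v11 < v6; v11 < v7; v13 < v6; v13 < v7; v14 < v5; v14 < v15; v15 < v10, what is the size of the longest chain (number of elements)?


A chain is a totally ordered subset; we count the number of elements in a maximum chain.
Compute, for each element x, the size of the longest chain ending at x:
  v0: 1
  v1: 1
  v2: 1
  v3: 1
  v4: 1
  v9: 1
  ...
A maximum chain: v9 < v14 < v5 < v10
Number of elements in the longest chain: 4


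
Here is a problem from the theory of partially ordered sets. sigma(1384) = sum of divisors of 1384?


sigma(n) = sum of divisors.
Divisors of 1384: [1, 2, 4, 8, 173, 346, 692, 1384]
Sum = 2610


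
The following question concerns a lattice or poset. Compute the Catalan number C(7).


C(n) = C(2n, n) / (n+1).
C(14, 7) = 3432
C(7) = 3432 / 8 = 429


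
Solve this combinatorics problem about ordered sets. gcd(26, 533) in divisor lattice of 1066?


Meet=gcd.
gcd(26,533)=13


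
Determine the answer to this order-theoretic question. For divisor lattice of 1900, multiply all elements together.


Divisors of 1900: [1, 2, 4, 5, 10, 19, 20, 25, 38, 50, 76, 95, 100, 190, 380, 475, 950, 1900]
Product = n^(d(n)/2) = 1900^(18/2)
Product = 322687697779000000000000000000


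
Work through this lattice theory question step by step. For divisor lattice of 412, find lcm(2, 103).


In a divisor lattice, join = lcm (least common multiple).
Compute lcm iteratively: start with first element, then lcm(current, next).
Elements: [2, 103]
lcm(2,103) = 206
Final lcm = 206


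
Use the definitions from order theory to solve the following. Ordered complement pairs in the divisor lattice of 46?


Complement pair (a,b): a meet b = bottom, a join b = top.
Here: gcd(a,b)=1 and lcm(a,b)=46, i.e. a*b=46 with a,b coprime.
Pairs found: (1,46), (2,23), (23,2), (46,1)
Total ordered pairs: 4


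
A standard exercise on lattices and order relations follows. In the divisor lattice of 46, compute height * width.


Height = length of longest chain minus 1; width = size of largest antichain.
A maximum chain: 1 | 23 | 46  (height 2).
A maximum antichain: {2, 23}  (width 2).
Product = 2 * 2 = 4


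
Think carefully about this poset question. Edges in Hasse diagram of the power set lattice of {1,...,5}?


A cover relation a -< b holds when a < b with no c strictly between.
Cover relations:
  {} -< {1}
  {} -< {2}
  {} -< {3}
  {} -< {4}
  {} -< {5}
  {1} -< {1,2}
  {1} -< {1,3}
  {1} -< {1,4}
  ...72 more
Total: 80


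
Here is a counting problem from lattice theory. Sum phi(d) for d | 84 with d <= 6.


Divisors of 84 up to 6: [1, 2, 3, 4, 6]
phi values: [1, 1, 2, 2, 2]
Sum = 8


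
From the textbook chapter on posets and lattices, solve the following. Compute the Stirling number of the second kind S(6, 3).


S(n,k) = k*S(n-1,k) + S(n-1,k-1).
S(5,3) = 25, S(5,2) = 15
S(6,3) = 3*25 + 15 = 75 + 15
S(6,3) = 90


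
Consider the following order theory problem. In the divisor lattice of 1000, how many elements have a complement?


An element a is complemented if some b has a meet b = bottom, a join b = top.
a is complemented iff gcd(a, n/a)=1, i.e. a is a unitary divisor of 1000.
Complemented elements: 1, 8, 125, 1000
Count: 4


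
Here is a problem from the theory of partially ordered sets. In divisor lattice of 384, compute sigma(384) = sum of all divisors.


sigma(n) = sum of divisors.
Divisors of 384: [1, 2, 3, 4, 6, 8, 12, 16, 24, 32, 48, 64, 96, 128, 192, 384]
Sum = 1020


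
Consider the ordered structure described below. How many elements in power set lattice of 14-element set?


Power set = 2^n.
2^14 = 16384


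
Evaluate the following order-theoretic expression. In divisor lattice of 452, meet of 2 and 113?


In a divisor lattice, meet = gcd (greatest common divisor).
By Euclidean algorithm or factoring: gcd(2,113) = 1


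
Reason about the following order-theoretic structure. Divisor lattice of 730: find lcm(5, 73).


In a divisor lattice, join = lcm (least common multiple).
gcd(5,73) = 1
lcm(5,73) = 5*73/gcd = 365/1 = 365


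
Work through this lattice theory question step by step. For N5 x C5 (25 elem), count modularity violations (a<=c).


Modular law: if a <= c then a v (b ^ c) = (a v b) ^ c.
Check all triples (a,b,c) with a <= c among 25 elements.
  e.g. a=(a,0), b=(c,0), c=(b,0): lhs=(a,0) != rhs=(b,0)
  e.g. a=(a,0), b=(c,1), c=(b,0): lhs=(a,0) != rhs=(b,0)
Total violating triples: 75


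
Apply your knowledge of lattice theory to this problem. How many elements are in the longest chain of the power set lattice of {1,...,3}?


A chain is a totally ordered subset; we count the number of elements in a maximum chain.
Compute, for each element x, the size of the longest chain ending at x:
  {}: 1
  {1}: 2
  {2}: 2
  {3}: 2
  {1,2}: 3
  {1,3}: 3
  ...
A maximum chain: {} < {1} < {1,2} < {1,2,3}
Number of elements in the longest chain: 4


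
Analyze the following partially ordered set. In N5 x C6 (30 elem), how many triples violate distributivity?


Distributive law: a ^ (b v c) = (a ^ b) v (a ^ c).
Check all 30^3 = 27000 ordered triples (a,b,c).
  e.g. a=(b,0), b=(a,0), c=(c,0): lhs=(b,0) != rhs=(a,0)
  e.g. a=(b,0), b=(a,0), c=(c,1): lhs=(b,0) != rhs=(a,0)
Total violating triples: 432


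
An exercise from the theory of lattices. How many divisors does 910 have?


Divisors of 910: [1, 2, 5, 7, 10, 13, 14, 26, 35, 65, 70, 91, 130, 182, 455, 910]
Count: 16


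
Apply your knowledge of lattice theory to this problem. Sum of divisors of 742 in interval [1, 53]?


Interval [1,53] in divisors of 742: [1, 53]
Sum = 54


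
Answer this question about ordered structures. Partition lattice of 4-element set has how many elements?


B(n) = number of set partitions of an n-element set.
B(n) satisfies the recurrence: B(n+1) = sum_k C(n,k)*B(k).
B(4) = 15


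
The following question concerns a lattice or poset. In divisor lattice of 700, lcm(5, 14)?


Join=lcm.
gcd(5,14)=1
lcm=70


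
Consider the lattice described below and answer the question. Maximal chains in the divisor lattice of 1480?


A maximal chain goes from the minimum element to a maximal element via cover relations.
Counting all min-to-max paths in the cover graph.
Total maximal chains: 20


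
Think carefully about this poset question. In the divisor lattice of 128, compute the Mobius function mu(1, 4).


In a divisor lattice, mu(a,b) = mu(b/a) where mu is the classical Mobius function.
b/a = 4/1 = 4
Prime factorization of 4: primes [2]
4 is not squarefree, so mu(4) = 0


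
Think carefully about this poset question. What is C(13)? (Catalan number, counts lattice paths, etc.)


C(n) = C(2n, n) / (n+1).
C(26, 13) = 10400600
C(13) = 10400600 / 14 = 742900


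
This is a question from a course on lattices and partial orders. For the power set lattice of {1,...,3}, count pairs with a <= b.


The order relation is {(a,b) : a <= b}, reflexive so it includes (a,a).
Examples: ({},{}), ({},{1,2}), ({},{1,2,3}), ({},{1,3}), ({},{1}), ...
Total ordered pairs: 27


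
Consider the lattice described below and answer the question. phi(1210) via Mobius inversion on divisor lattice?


phi(n) = n * prod_{p|n} (1 - 1/p).
Prime divisors of 1210: [2, 5, 11]
phi(1210) = 1210 * (1 - 1/2) * (1 - 1/5) * (1 - 1/11)
phi(1210) = 440


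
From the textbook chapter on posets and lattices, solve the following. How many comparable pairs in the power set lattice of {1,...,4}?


A comparable pair {a,b} has a < b or b < a in the order.
Count unordered pairs where one element is strictly below the other.
Examples: {{},{1}}, {{},{2}}, {{},{3}}, {{},{4}}, ...
Total comparable pairs: 65


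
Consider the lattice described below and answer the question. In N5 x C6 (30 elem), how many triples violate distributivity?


Distributive law: a ^ (b v c) = (a ^ b) v (a ^ c).
Check all 30^3 = 27000 ordered triples (a,b,c).
  e.g. a=(b,0), b=(a,0), c=(c,0): lhs=(b,0) != rhs=(a,0)
  e.g. a=(b,0), b=(a,0), c=(c,1): lhs=(b,0) != rhs=(a,0)
Total violating triples: 432


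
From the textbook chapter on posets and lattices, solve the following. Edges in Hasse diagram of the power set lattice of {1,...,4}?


A cover relation a -< b holds when a < b with no c strictly between.
Cover relations:
  {} -< {1}
  {} -< {2}
  {} -< {3}
  {} -< {4}
  {1} -< {1,2}
  {1} -< {1,3}
  {1} -< {1,4}
  {2} -< {1,2}
  ...24 more
Total: 32


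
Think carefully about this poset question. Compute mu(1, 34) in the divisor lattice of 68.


In a divisor lattice, mu(a,b) = mu(b/a) where mu is the classical Mobius function.
b/a = 34/1 = 34
Prime factorization of 34: primes [2, 17]
34 is squarefree with 2 prime factor(s), so mu(34) = (-1)^2 = 1


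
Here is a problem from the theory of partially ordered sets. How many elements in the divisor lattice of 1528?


Divisors of 1528: [1, 2, 4, 8, 191, 382, 764, 1528]
Count: 8


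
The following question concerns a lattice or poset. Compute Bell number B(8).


B(n) = number of set partitions of an n-element set.
B(n) satisfies the recurrence: B(n+1) = sum_k C(n,k)*B(k).
B(8) = 4140


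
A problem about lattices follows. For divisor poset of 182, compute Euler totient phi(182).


phi(n) = n * prod_{p|n} (1 - 1/p).
Prime divisors of 182: [2, 7, 13]
phi(182) = 182 * (1 - 1/2) * (1 - 1/7) * (1 - 1/13)
phi(182) = 72


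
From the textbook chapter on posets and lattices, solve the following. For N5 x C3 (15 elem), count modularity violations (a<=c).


Modular law: if a <= c then a v (b ^ c) = (a v b) ^ c.
Check all triples (a,b,c) with a <= c among 15 elements.
  e.g. a=(a,0), b=(c,0), c=(b,0): lhs=(a,0) != rhs=(b,0)
  e.g. a=(a,0), b=(c,1), c=(b,0): lhs=(a,0) != rhs=(b,0)
Total violating triples: 18


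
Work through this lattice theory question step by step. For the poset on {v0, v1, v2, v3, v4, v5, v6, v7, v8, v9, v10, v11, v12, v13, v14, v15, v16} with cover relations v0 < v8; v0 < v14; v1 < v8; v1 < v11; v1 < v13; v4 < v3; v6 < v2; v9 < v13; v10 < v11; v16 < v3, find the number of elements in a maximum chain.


A chain is a totally ordered subset; we count the number of elements in a maximum chain.
Compute, for each element x, the size of the longest chain ending at x:
  v0: 1
  v1: 1
  v4: 1
  v5: 1
  v6: 1
  v7: 1
  ...
A maximum chain: v6 < v2
Number of elements in the longest chain: 2


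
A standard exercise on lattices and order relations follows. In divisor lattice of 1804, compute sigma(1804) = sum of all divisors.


sigma(n) = sum of divisors.
Divisors of 1804: [1, 2, 4, 11, 22, 41, 44, 82, 164, 451, 902, 1804]
Sum = 3528


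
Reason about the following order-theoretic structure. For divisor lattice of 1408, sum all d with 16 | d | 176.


Interval [16,176] in divisors of 1408: [16, 176]
Sum = 192


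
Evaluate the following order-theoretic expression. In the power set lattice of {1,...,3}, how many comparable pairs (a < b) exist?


A comparable pair {a,b} has a < b or b < a in the order.
Count unordered pairs where one element is strictly below the other.
Examples: {{},{1}}, {{},{2}}, {{},{3}}, {{},{1,2}}, ...
Total comparable pairs: 19


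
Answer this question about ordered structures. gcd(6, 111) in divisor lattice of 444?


Meet=gcd.
gcd(6,111)=3


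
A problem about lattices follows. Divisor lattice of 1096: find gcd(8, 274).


In a divisor lattice, meet = gcd (greatest common divisor).
By Euclidean algorithm or factoring: gcd(8,274) = 2


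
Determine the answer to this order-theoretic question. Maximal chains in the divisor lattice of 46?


A maximal chain goes from the minimum element to a maximal element via cover relations.
Counting all min-to-max paths in the cover graph.
Total maximal chains: 2


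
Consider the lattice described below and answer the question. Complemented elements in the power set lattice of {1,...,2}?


An element a is complemented if some b has a meet b = bottom, a join b = top.
every subset A has complement S\A, so all elements are complemented.
Complemented elements: {}, {1}, {2}, {1,2}
Count: 4


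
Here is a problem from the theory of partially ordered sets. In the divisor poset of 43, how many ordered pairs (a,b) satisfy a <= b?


The order relation is {(a,b) : a <= b}, reflexive so it includes (a,a).
Examples: (1,1), (1,43), (43,43)
Total ordered pairs: 3


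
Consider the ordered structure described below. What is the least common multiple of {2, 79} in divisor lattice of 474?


In a divisor lattice, join = lcm (least common multiple).
Compute lcm iteratively: start with first element, then lcm(current, next).
Elements: [2, 79]
lcm(2,79) = 158
Final lcm = 158


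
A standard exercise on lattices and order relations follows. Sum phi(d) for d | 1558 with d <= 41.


Divisors of 1558 up to 41: [1, 2, 19, 38, 41]
phi values: [1, 1, 18, 18, 40]
Sum = 78


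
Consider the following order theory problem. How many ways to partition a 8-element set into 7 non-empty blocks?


S(n,k) = k*S(n-1,k) + S(n-1,k-1).
S(7,7) = 1, S(7,6) = 21
S(8,7) = 7*1 + 21 = 7 + 21
S(8,7) = 28


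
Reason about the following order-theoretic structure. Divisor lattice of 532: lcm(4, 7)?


Join=lcm.
gcd(4,7)=1
lcm=28


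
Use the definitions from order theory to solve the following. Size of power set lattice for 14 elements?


Power set = 2^n.
2^14 = 16384


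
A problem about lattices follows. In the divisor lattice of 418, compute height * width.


Height = length of longest chain minus 1; width = size of largest antichain.
A maximum chain: 1 | 19 | 209 | 418  (height 3).
A maximum antichain: {2, 11, 19}  (width 3).
Product = 3 * 3 = 9


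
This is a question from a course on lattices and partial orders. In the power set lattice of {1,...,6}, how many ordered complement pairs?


Complement pair (a,b): a meet b = bottom, a join b = top.
Here: A intersect B = {} and A union B = {1,...,6}.
Pairs found: ({},{1,2,3,4,5,6}), ({1},{2,3,4,5,6}), ({2},{1,3,4,5,6}), ({3},{1,2,4,5,6}), ... (60 more)
Total ordered pairs: 64


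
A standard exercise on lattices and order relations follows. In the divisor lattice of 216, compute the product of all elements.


Divisors of 216: [1, 2, 3, 4, 6, 8, 9, 12, 18, 24, 27, 36, 54, 72, 108, 216]
Product = n^(d(n)/2) = 216^(16/2)
Product = 4738381338321616896


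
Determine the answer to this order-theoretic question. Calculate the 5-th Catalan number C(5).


C(n) = C(2n, n) / (n+1).
C(10, 5) = 252
C(5) = 252 / 6 = 42


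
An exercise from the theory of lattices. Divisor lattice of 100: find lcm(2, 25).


In a divisor lattice, join = lcm (least common multiple).
gcd(2,25) = 1
lcm(2,25) = 2*25/gcd = 50/1 = 50


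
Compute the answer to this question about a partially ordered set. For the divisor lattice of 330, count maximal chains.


A maximal chain goes from the minimum element to a maximal element via cover relations.
Counting all min-to-max paths in the cover graph.
Total maximal chains: 24


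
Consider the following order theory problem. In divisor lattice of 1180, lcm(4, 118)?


Join=lcm.
gcd(4,118)=2
lcm=236


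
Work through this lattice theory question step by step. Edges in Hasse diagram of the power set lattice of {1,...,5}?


A cover relation a -< b holds when a < b with no c strictly between.
Cover relations:
  {} -< {1}
  {} -< {2}
  {} -< {3}
  {} -< {4}
  {} -< {5}
  {1} -< {1,2}
  {1} -< {1,3}
  {1} -< {1,4}
  ...72 more
Total: 80


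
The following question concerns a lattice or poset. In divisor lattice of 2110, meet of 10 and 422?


In a divisor lattice, meet = gcd (greatest common divisor).
By Euclidean algorithm or factoring: gcd(10,422) = 2


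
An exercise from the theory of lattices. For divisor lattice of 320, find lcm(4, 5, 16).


In a divisor lattice, join = lcm (least common multiple).
Compute lcm iteratively: start with first element, then lcm(current, next).
Elements: [4, 5, 16]
lcm(4,5) = 20
lcm(20,16) = 80
Final lcm = 80


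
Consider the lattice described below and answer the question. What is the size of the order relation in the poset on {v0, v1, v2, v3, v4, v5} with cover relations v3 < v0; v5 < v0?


The order relation is {(a,b) : a <= b}, reflexive so it includes (a,a).
Examples: (v0,v0), (v1,v1), (v2,v2), (v3,v0), (v3,v3), ...
Total ordered pairs: 8


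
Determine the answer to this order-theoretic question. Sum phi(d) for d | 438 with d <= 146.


Divisors of 438 up to 146: [1, 2, 3, 6, 73, 146]
phi values: [1, 1, 2, 2, 72, 72]
Sum = 150


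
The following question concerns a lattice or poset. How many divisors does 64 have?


Divisors of 64: [1, 2, 4, 8, 16, 32, 64]
Count: 7


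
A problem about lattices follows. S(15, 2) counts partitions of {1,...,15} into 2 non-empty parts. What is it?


S(n,k) = k*S(n-1,k) + S(n-1,k-1).
S(14,2) = 8191, S(14,1) = 1
S(15,2) = 2*8191 + 1 = 16382 + 1
S(15,2) = 16383


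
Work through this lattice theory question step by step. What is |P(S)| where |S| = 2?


Power set = 2^n.
2^2 = 4


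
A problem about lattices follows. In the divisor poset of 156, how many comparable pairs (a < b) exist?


A comparable pair {a,b} has a < b or b < a in the order.
Count unordered pairs where one element is strictly below the other.
Examples: {1,2}, {1,3}, {1,4}, {1,6}, ...
Total comparable pairs: 42
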